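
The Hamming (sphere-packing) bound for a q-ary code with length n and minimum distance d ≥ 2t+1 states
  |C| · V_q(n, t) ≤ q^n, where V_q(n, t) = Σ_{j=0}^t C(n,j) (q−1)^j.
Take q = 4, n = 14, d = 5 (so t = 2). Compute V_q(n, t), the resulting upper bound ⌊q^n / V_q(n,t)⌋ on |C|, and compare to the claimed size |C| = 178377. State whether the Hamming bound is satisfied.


V_q(n, t) = 862, q^n = 268435456, Hamming bound = 311410, |C| = 178377 ≤ bound (satisfied).

Step 1: Compute V_q(n, t) = Σ_{j=0}^2 C(n, j) (q−1)^j.
  j = 0: C(14,0)·(3)^0 = 1·1 = 1.
  j = 1: C(14,1)·(3)^1 = 14·3 = 42.
  j = 2: C(14,2)·(3)^2 = 91·9 = 819.
  V_q(n, t) = 1 + 42 + 819 = 862.
Step 2: q^n = 4^14 = 268435456.
Step 3: Hamming bound ⌊q^n / V_q(n,t)⌋ = ⌊268435456/862⌋ = 311410.
Step 4: Compare |C| = 178377 to 311410: satisfied.
The claimed |C| lies below the Hamming bound.


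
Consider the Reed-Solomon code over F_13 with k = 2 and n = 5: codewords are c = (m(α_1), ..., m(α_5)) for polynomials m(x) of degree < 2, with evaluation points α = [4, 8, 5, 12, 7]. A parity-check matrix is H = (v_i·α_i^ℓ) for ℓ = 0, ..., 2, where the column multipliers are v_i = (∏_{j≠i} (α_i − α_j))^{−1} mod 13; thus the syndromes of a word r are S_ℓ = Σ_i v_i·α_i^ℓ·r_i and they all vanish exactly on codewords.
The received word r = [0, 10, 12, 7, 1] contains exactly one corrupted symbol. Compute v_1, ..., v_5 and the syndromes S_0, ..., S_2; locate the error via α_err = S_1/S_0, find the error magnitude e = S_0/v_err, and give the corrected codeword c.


S = (12, 8, 1), error at position 3, error magnitude e = 3, c = [0, 10, 9, 7, 1].

Step 1: column multipliers v_i = (∏_{j≠i}(α_i − α_j))^{−1} mod 13.
  i = 1 (α = 4): (4−8)(4−5)(4−12)(4−7) = (−4)·(−1)·(−8)·(−3) = 96 ≡ 5, so v_1 = 5^{−1} = 8 (mod 13).
  i = 2 (α = 8): (8−4)(8−5)(8−12)(8−7) = 4·3·(−4)·1 = −48 ≡ 4, so v_2 = 4^{−1} = 10 (mod 13).
  i = 3 (α = 5): (5−4)(5−8)(5−12)(5−7) = 1·(−3)·(−7)·(−2) = −42 ≡ 10, so v_3 = 10^{−1} = 4 (mod 13).
  i = 4 (α = 12): (12−4)(12−8)(12−5)(12−7) = 8·4·7·5 = 1120 ≡ 2, so v_4 = 2^{−1} = 7 (mod 13).
  i = 5 (α = 7): (7−4)(7−8)(7−5)(7−12) = 3·(−1)·2·(−5) = 30 ≡ 4, so v_5 = 4^{−1} = 10 (mod 13).
  v = [8, 10, 4, 7, 10].
Step 2: syndromes of r = [0, 10, 12, 7, 1] (all sums mod 13).
  S_0 = Σ v_i r_i = 8·0 + 10·10 + 4·12 + 7·7 + 10·1 = 207 ≡ 12.
  S_1 = Σ v_i α_i r_i = 8·4·0 + 10·8·10 + 4·5·12 + 7·12·7 + 10·7·1 = 1698 ≡ 8.
  α_i^2 mod 13 = [3, 12, 12, 1, 10].
  S_2 = Σ v_i α_i^2 r_i = 8·3·0 + 10·12·10 + 4·12·12 + 7·1·7 + 10·10·1 = 1925 ≡ 1.
  S = (12, 8, 1) ≠ 0, so r is not a codeword (an error is present).
Step 3: locate the error. For a single error e at position i, S_ℓ = v_i·e·α_i^ℓ, so α_err = S_1/S_0.
  S_0^{−1} = 12^{−1} = 12 (mod 13), so α_err = 8·12 = 96 ≡ 5 = α_3. Error position i = 3.
  Consistency check: S_2/S_1 = 1·5 = 5 ≡ 5 = α_err ✓ (single-error assumption holds).
Step 4: error magnitude e = S_0/v_3 = S_0·∏_{j≠3}(α_3 − α_j) = 12·10 = 120 ≡ 3 (mod 13).
Step 5: correct position 3: c_3 = r_3 − e = 12 − 3 ≡ 9 (mod 13). Hence c = [0, 10, 9, 7, 1].
  Check: interpolating c through the α_i gives m(x) = 3 + 9·x (degree < 2) with m(α_i) = c_i for every i, so c is indeed a codeword.


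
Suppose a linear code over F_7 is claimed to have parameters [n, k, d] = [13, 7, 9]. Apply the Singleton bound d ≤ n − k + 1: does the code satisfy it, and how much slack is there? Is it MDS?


Singleton RHS = n − k + 1 = 7, slack = -2, bound violated (no such code; not MDS).

Singleton bound: d ≤ n − k + 1.
Here n = 13, k = 7, so n − k + 1 = 7.
Given d = 9, check d ≤ 7: NO.
Slack = (n − k + 1) − d = -2.
The slack is negative: d = 9 exceeds n − k + 1 = 7 by 2, so the Singleton bound is violated and no linear [13, 7, 9]_7 code can exist. In particular it is not MDS (MDS requires d = n − k + 1 exactly).
Description: the claimed parameters are [13, 7, 9]_7; such a code would be impossible (violates the Singleton bound).


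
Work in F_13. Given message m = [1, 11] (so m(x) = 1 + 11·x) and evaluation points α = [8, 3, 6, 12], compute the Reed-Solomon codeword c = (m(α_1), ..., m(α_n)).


c = [11, 8, 2, 3]

Message polynomial: m(x) = 1 + 11·x (mod 13).
For each evaluation point α_i, compute m(α_i) mod 13:
  α_1 = 8: Horner steps 11 → 11, so m(8) = 11.
  α_2 = 3: Horner steps 11 → 8, so m(3) = 8.
  α_3 = 6: Horner steps 11 → 2, so m(6) = 2.
  α_4 = 12: Horner steps 11 → 3, so m(12) = 3.
Codeword c = [11, 8, 2, 3] ∈ F_13^4.


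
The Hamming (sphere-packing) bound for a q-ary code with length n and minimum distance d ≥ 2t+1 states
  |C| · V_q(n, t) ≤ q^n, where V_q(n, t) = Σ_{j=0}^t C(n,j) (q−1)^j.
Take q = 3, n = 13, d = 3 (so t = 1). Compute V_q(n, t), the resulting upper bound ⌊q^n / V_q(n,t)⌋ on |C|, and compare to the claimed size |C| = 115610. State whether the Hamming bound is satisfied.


V_q(n, t) = 27, q^n = 1594323, Hamming bound = 59049, |C| = 115610 > bound (violated).

Step 1: Compute V_q(n, t) = Σ_{j=0}^1 C(n, j) (q−1)^j.
  j = 0: C(13,0)·(2)^0 = 1·1 = 1.
  j = 1: C(13,1)·(2)^1 = 13·2 = 26.
  V_q(n, t) = 1 + 26 = 27.
Step 2: q^n = 3^13 = 1594323.
Step 3: Hamming bound ⌊q^n / V_q(n,t)⌋ = ⌊1594323/27⌋ = 59049.
Step 4: Compare |C| = 115610 to 59049: violated.
The claimed |C| lies above the Hamming bound, so no 3-ary code of length 13 with d ≥ 3 can have 115610 codewords.


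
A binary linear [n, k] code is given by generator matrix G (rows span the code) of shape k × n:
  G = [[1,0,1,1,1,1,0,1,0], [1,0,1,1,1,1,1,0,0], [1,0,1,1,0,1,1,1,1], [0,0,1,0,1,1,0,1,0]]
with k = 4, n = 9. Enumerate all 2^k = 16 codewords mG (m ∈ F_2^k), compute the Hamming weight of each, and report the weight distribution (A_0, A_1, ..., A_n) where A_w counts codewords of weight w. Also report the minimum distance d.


Weight distribution: A_0 = 1, A_2 = 2, A_3 = 3, A_4 = 3, A_5 = 4, A_6 = 2, A_7 = 1. Minimum distance d = 2.

Enumerate all 2^4 = 16 messages m ∈ F_2^4.
For each, compute codeword c = mG in F_2^9, then tally its weight.
  m = 0000 → c = 000000000, weight = 0.
  m = 1000 → c = 101111010, weight = 6.
  m = 0100 → c = 101111100, weight = 6.
  m = 1100 → c = 000000110, weight = 2.
  m = 0010 → c = 101101111, weight = 7.
  m = 1010 → c = 000010101, weight = 3.
  m = 0110 → c = 000010011, weight = 3.
  m = 1110 → c = 101101001, weight = 5.
  m = 0001 → c = 001011010, weight = 4.
  m = 1001 → c = 100100000, weight = 2.
  m = 0101 → c = 100100110, weight = 4.
  m = 1101 → c = 001011100, weight = 4.
  m = 0011 → c = 100110101, weight = 5.
  m = 1011 → c = 001001111, weight = 5.
  m = 0111 → c = 001001001, weight = 3.
  m = 1111 → c = 100110011, weight = 5.
Tally weights:
  weight 0: 1 codewords.
  weight 2: 2 codewords.
  weight 3: 3 codewords.
  weight 4: 3 codewords.
  weight 5: 4 codewords.
  weight 6: 2 codewords.
  weight 7: 1 codewords.
Minimum distance d = smallest w > 0 with A_w > 0 = 2.
Sanity: Σ A_w = 16 = 2^4 = 16 ✓.


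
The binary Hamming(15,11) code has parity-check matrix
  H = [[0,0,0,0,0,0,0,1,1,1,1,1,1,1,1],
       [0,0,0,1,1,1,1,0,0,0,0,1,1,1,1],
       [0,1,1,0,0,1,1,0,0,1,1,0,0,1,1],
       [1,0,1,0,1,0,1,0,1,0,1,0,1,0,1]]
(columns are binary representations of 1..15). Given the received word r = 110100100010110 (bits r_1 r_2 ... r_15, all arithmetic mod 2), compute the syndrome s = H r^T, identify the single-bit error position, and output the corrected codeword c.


s = (1, 0, 0, 0)^T, error position = 8, corrected codeword c = 110100110010110

Compute s = H r^T mod 2 one row at a time:
  s_1 = 0 + 0 + 0 + 1 + 0 + 1 + 1 + 0 = 3 ≡ 1 (mod 2).
  s_2 = 1 + 0 + 0 + 1 + 0 + 1 + 1 + 0 = 4 ≡ 0 (mod 2).
  s_3 = 1 + 0 + 0 + 1 + 0 + 1 + 1 + 0 = 4 ≡ 0 (mod 2).
  s_4 = 1 + 0 + 0 + 1 + 0 + 1 + 1 + 0 = 4 ≡ 0 (mod 2).
s = (1, 0, 0, 0)^T — this equals column 8 of H (binary 1000), so error is at position 8.
Correct: flip bit 8 of r = 110100100010110 to get c = 110100110010110.


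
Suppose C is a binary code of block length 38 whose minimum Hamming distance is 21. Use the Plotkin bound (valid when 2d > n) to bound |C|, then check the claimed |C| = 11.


Plotkin bound M ≤ 10; given |C| = 11 > bound (violated).

Check applicability: 2d = 42, n = 38.
2d − n = 4 > 0, so Plotkin applies.
Compute d/(2d−n) = 21/4 ≈ 5.2500.
⌊d/(2d−n)⌋ = 5.
Plotkin bound: M ≤ 2·5 = 10.
Given |C| = 11, check: VIOLATED.
This |C| is above the Plotkin bound, so no binary code with n = 38, d = 21 and 11 codewords exists.


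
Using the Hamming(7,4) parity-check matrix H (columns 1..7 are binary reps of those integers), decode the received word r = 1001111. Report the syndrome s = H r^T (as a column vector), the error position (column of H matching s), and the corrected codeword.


s = (0, 0, 1)^T, error position = 1, corrected codeword c = 0001111

Compute s = H r^T mod 2 one row at a time:
  s_1 = 1 + 1 + 1 + 1 = 4 ≡ 0 (mod 2).
  s_2 = 0 + 0 + 1 + 1 = 2 ≡ 0 (mod 2).
  s_3 = 1 + 0 + 1 + 1 = 3 ≡ 1 (mod 2).
s = (0, 0, 1)^T — this equals column 1 of H (binary 001), so error is at position 1.
Correct: flip bit 1 of r = 1001111 to get c = 0001111.


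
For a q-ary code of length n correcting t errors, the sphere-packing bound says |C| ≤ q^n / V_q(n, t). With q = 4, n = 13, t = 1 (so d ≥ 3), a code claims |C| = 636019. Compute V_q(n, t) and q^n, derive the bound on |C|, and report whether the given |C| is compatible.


V_q(n, t) = 40, q^n = 67108864, Hamming bound = 1677721, |C| = 636019 ≤ bound (satisfied).

Step 1: Compute V_q(n, t) = Σ_{j=0}^1 C(n, j) (q−1)^j.
  j = 0: C(13,0)·(3)^0 = 1·1 = 1.
  j = 1: C(13,1)·(3)^1 = 13·3 = 39.
  V_q(n, t) = 1 + 39 = 40.
Step 2: q^n = 4^13 = 67108864.
Step 3: Hamming bound ⌊q^n / V_q(n,t)⌋ = ⌊67108864/40⌋ = 1677721.
Step 4: Compare |C| = 636019 to 1677721: satisfied.
The claimed |C| lies below the Hamming bound.


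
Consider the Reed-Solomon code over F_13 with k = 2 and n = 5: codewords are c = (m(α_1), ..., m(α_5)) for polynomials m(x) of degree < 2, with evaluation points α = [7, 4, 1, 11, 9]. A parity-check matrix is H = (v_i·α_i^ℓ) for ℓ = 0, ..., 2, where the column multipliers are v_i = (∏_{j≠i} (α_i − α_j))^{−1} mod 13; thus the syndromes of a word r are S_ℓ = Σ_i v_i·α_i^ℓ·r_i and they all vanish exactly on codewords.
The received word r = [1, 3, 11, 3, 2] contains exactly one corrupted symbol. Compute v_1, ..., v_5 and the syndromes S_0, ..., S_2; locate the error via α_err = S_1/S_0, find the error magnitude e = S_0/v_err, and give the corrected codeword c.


S = (1, 4, 3), error at position 2, error magnitude e = 10, c = [1, 6, 11, 3, 2].

Step 1: column multipliers v_i = (∏_{j≠i}(α_i − α_j))^{−1} mod 13.
  i = 1 (α = 7): (7−4)(7−1)(7−11)(7−9) = 3·6·(−4)·(−2) = 144 ≡ 1, so v_1 = 1^{−1} = 1 (mod 13).
  i = 2 (α = 4): (4−7)(4−1)(4−11)(4−9) = (−3)·3·(−7)·(−5) = −315 ≡ 10, so v_2 = 10^{−1} = 4 (mod 13).
  i = 3 (α = 1): (1−7)(1−4)(1−11)(1−9) = (−6)·(−3)·(−10)·(−8) = 1440 ≡ 10, so v_3 = 10^{−1} = 4 (mod 13).
  i = 4 (α = 11): (11−7)(11−4)(11−1)(11−9) = 4·7·10·2 = 560 ≡ 1, so v_4 = 1^{−1} = 1 (mod 13).
  i = 5 (α = 9): (9−7)(9−4)(9−1)(9−11) = 2·5·8·(−2) = −160 ≡ 9, so v_5 = 9^{−1} = 3 (mod 13).
  v = [1, 4, 4, 1, 3].
Step 2: syndromes of r = [1, 3, 11, 3, 2] (all sums mod 13).
  S_0 = Σ v_i r_i = 1·1 + 4·3 + 4·11 + 1·3 + 3·2 = 66 ≡ 1.
  S_1 = Σ v_i α_i r_i = 1·7·1 + 4·4·3 + 4·1·11 + 1·11·3 + 3·9·2 = 186 ≡ 4.
  α_i^2 mod 13 = [10, 3, 1, 4, 3].
  S_2 = Σ v_i α_i^2 r_i = 1·10·1 + 4·3·3 + 4·1·11 + 1·4·3 + 3·3·2 = 120 ≡ 3.
  S = (1, 4, 3) ≠ 0, so r is not a codeword (an error is present).
Step 3: locate the error. For a single error e at position i, S_ℓ = v_i·e·α_i^ℓ, so α_err = S_1/S_0.
  S_0^{−1} = 1^{−1} = 1 (mod 13), so α_err = 4·1 = 4 ≡ 4 = α_2. Error position i = 2.
  Consistency check: S_2/S_1 = 3·10 = 30 ≡ 4 = α_err ✓ (single-error assumption holds).
Step 4: error magnitude e = S_0/v_2 = S_0·∏_{j≠2}(α_2 − α_j) = 1·10 = 10 ≡ 10 (mod 13).
Step 5: correct position 2: c_2 = r_2 − e = 3 − 10 ≡ 6 (mod 13). Hence c = [1, 6, 11, 3, 2].
  Check: interpolating c through the α_i gives m(x) = 4 + 7·x (degree < 2) with m(α_i) = c_i for every i, so c is indeed a codeword.


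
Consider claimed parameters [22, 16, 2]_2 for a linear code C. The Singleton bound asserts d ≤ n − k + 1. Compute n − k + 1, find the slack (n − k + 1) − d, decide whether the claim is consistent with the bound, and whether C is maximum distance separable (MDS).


Singleton RHS = n − k + 1 = 7, slack = 5, bound satisfied, not MDS.

Singleton bound: d ≤ n − k + 1.
Here n = 22, k = 16, so n − k + 1 = 7.
Given d = 2, check d ≤ 7: YES.
Slack = (n − k + 1) − d = 5.
The code is NOT MDS (slack = 5 > 0).
Description: the claimed parameters are [22, 16, 2]_2; such a code would be non-MDS.


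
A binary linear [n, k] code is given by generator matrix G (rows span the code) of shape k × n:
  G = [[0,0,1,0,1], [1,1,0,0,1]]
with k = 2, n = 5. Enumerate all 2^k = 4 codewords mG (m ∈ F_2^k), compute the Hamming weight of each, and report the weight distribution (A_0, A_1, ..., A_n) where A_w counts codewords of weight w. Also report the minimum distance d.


Weight distribution: A_0 = 1, A_2 = 1, A_3 = 2. Minimum distance d = 2.

Enumerate all 2^2 = 4 messages m ∈ F_2^2.
For each, compute codeword c = mG in F_2^5, then tally its weight.
  m = 00 → c = 00000, weight = 0.
  m = 10 → c = 00101, weight = 2.
  m = 01 → c = 11001, weight = 3.
  m = 11 → c = 11100, weight = 3.
Tally weights:
  weight 0: 1 codewords.
  weight 2: 1 codewords.
  weight 3: 2 codewords.
Minimum distance d = smallest w > 0 with A_w > 0 = 2.
Sanity: Σ A_w = 4 = 2^2 = 4 ✓.


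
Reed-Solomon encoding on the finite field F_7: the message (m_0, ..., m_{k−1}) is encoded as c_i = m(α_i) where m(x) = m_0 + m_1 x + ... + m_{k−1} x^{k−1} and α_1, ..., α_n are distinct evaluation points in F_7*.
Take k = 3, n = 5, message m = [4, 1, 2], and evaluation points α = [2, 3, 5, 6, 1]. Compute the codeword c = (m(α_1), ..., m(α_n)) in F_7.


c = [0, 4, 3, 5, 0]

Message polynomial: m(x) = 4 + 1·x + 2·x^2 (mod 7).
For each evaluation point α_i, compute m(α_i) mod 7:
  α_1 = 2: Horner steps 2 → 5 → 0, so m(2) = 0.
  α_2 = 3: Horner steps 2 → 0 → 4, so m(3) = 4.
  α_3 = 5: Horner steps 2 → 4 → 3, so m(5) = 3.
  α_4 = 6: Horner steps 2 → 6 → 5, so m(6) = 5.
  α_5 = 1: Horner steps 2 → 3 → 0, so m(1) = 0.
Codeword c = [0, 4, 3, 5, 0] ∈ F_7^5.


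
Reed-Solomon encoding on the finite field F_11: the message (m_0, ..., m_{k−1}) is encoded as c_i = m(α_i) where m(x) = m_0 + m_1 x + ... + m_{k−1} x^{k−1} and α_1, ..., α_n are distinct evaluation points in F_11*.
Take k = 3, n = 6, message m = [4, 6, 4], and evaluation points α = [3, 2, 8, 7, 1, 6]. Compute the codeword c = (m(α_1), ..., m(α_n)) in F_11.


c = [3, 10, 0, 0, 3, 8]

Message polynomial: m(x) = 4 + 6·x + 4·x^2 (mod 11).
For each evaluation point α_i, compute m(α_i) mod 11:
  α_1 = 3: Horner steps 4 → 7 → 3, so m(3) = 3.
  α_2 = 2: Horner steps 4 → 3 → 10, so m(2) = 10.
  α_3 = 8: Horner steps 4 → 5 → 0, so m(8) = 0.
  α_4 = 7: Horner steps 4 → 1 → 0, so m(7) = 0.
  α_5 = 1: Horner steps 4 → 10 → 3, so m(1) = 3.
  α_6 = 6: Horner steps 4 → 8 → 8, so m(6) = 8.
Codeword c = [3, 10, 0, 0, 3, 8] ∈ F_11^6.


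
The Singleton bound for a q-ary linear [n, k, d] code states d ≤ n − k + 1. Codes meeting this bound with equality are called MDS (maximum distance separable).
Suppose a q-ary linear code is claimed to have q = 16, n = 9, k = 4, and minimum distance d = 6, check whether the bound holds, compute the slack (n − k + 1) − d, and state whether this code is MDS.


Singleton RHS = n − k + 1 = 6, slack = 0, bound satisfied, MDS.

Singleton bound: d ≤ n − k + 1.
Here n = 9, k = 4, so n − k + 1 = 6.
Given d = 6, check d ≤ 6: YES.
Slack = (n − k + 1) − d = 0.
The code is MDS (slack = 0).
Description: the claimed parameters are [9, 4, 6]_16; such a code would be MDS (meets Singleton bound).


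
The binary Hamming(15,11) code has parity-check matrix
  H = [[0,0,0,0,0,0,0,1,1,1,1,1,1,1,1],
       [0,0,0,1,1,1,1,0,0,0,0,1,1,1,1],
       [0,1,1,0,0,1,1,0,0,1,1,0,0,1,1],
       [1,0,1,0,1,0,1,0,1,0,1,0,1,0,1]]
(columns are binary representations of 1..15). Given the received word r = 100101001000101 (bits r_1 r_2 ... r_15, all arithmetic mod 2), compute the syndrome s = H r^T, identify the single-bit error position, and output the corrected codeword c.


s = (1, 0, 0, 0)^T, error position = 8, corrected codeword c = 100101011000101

Compute s = H r^T mod 2 one row at a time:
  s_1 = 0 + 1 + 0 + 0 + 0 + 1 + 0 + 1 = 3 ≡ 1 (mod 2).
  s_2 = 1 + 0 + 1 + 0 + 0 + 1 + 0 + 1 = 4 ≡ 0 (mod 2).
  s_3 = 0 + 0 + 1 + 0 + 0 + 0 + 0 + 1 = 2 ≡ 0 (mod 2).
  s_4 = 1 + 0 + 0 + 0 + 1 + 0 + 1 + 1 = 4 ≡ 0 (mod 2).
s = (1, 0, 0, 0)^T — this equals column 8 of H (binary 1000), so error is at position 8.
Correct: flip bit 8 of r = 100101001000101 to get c = 100101011000101.


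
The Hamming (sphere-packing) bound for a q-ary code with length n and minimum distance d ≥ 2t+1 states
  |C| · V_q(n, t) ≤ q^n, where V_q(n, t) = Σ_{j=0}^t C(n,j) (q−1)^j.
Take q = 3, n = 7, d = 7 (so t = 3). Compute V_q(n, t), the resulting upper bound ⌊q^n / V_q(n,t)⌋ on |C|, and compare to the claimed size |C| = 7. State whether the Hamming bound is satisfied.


V_q(n, t) = 379, q^n = 2187, Hamming bound = 5, |C| = 7 > bound (violated).

Step 1: Compute V_q(n, t) = Σ_{j=0}^3 C(n, j) (q−1)^j.
  j = 0: C(7,0)·(2)^0 = 1·1 = 1.
  j = 1: C(7,1)·(2)^1 = 7·2 = 14.
  j = 2: C(7,2)·(2)^2 = 21·4 = 84.
  j = 3: C(7,3)·(2)^3 = 35·8 = 280.
  V_q(n, t) = 1 + 14 + 84 + 280 = 379.
Step 2: q^n = 3^7 = 2187.
Step 3: Hamming bound ⌊q^n / V_q(n,t)⌋ = ⌊2187/379⌋ = 5.
Step 4: Compare |C| = 7 to 5: violated.
The claimed |C| lies above the Hamming bound, so no 3-ary code of length 7 with d ≥ 7 can have 7 codewords.


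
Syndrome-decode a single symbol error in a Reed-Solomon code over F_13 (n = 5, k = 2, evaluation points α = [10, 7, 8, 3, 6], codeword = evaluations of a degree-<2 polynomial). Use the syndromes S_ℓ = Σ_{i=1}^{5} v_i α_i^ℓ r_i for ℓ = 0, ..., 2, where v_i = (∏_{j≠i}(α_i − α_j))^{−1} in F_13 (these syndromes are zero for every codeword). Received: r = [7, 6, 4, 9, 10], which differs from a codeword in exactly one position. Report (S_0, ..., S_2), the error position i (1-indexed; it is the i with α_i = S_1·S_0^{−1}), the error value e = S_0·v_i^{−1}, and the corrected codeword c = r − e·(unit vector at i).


S = (9, 7, 4), error at position 3, error magnitude e = 2, c = [7, 6, 2, 9, 10].

Step 1: column multipliers v_i = (∏_{j≠i}(α_i − α_j))^{−1} mod 13.
  i = 1 (α = 10): (10−7)(10−8)(10−3)(10−6) = 3·2·7·4 = 168 ≡ 12, so v_1 = 12^{−1} = 12 (mod 13).
  i = 2 (α = 7): (7−10)(7−8)(7−3)(7−6) = (−3)·(−1)·4·1 = 12 ≡ 12, so v_2 = 12^{−1} = 12 (mod 13).
  i = 3 (α = 8): (8−10)(8−7)(8−3)(8−6) = (−2)·1·5·2 = −20 ≡ 6, so v_3 = 6^{−1} = 11 (mod 13).
  i = 4 (α = 3): (3−10)(3−7)(3−8)(3−6) = (−7)·(−4)·(−5)·(−3) = 420 ≡ 4, so v_4 = 4^{−1} = 10 (mod 13).
  i = 5 (α = 6): (6−10)(6−7)(6−8)(6−3) = (−4)·(−1)·(−2)·3 = −24 ≡ 2, so v_5 = 2^{−1} = 7 (mod 13).
  v = [12, 12, 11, 10, 7].
Step 2: syndromes of r = [7, 6, 4, 9, 10] (all sums mod 13).
  S_0 = Σ v_i r_i = 12·7 + 12·6 + 11·4 + 10·9 + 7·10 = 360 ≡ 9.
  S_1 = Σ v_i α_i r_i = 12·10·7 + 12·7·6 + 11·8·4 + 10·3·9 + 7·6·10 = 2386 ≡ 7.
  α_i^2 mod 13 = [9, 10, 12, 9, 10].
  S_2 = Σ v_i α_i^2 r_i = 12·9·7 + 12·10·6 + 11·12·4 + 10·9·9 + 7·10·10 = 3514 ≡ 4.
  S = (9, 7, 4) ≠ 0, so r is not a codeword (an error is present).
Step 3: locate the error. For a single error e at position i, S_ℓ = v_i·e·α_i^ℓ, so α_err = S_1/S_0.
  S_0^{−1} = 9^{−1} = 3 (mod 13), so α_err = 7·3 = 21 ≡ 8 = α_3. Error position i = 3.
  Consistency check: S_2/S_1 = 4·2 = 8 ≡ 8 = α_err ✓ (single-error assumption holds).
Step 4: error magnitude e = S_0/v_3 = S_0·∏_{j≠3}(α_3 − α_j) = 9·6 = 54 ≡ 2 (mod 13).
Step 5: correct position 3: c_3 = r_3 − e = 4 − 2 ≡ 2 (mod 13). Hence c = [7, 6, 2, 9, 10].
  Check: interpolating c through the α_i gives m(x) = 8 + 9·x (degree < 2) with m(α_i) = c_i for every i, so c is indeed a codeword.


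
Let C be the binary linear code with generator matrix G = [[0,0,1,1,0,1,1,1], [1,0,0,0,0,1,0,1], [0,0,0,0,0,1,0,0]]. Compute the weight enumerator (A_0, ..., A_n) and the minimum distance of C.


Weight distribution: A_0 = 1, A_1 = 1, A_2 = 1, A_3 = 1, A_4 = 2, A_5 = 2. Minimum distance d = 1.

Enumerate all 2^3 = 8 messages m ∈ F_2^3.
For each, compute codeword c = mG in F_2^8, then tally its weight.
  m = 000 → c = 00000000, weight = 0.
  m = 100 → c = 00110111, weight = 5.
  m = 010 → c = 10000101, weight = 3.
  m = 110 → c = 10110010, weight = 4.
  m = 001 → c = 00000100, weight = 1.
  m = 101 → c = 00110011, weight = 4.
  m = 011 → c = 10000001, weight = 2.
  m = 111 → c = 10110110, weight = 5.
Tally weights:
  weight 0: 1 codewords.
  weight 1: 1 codewords.
  weight 2: 1 codewords.
  weight 3: 1 codewords.
  weight 4: 2 codewords.
  weight 5: 2 codewords.
Minimum distance d = smallest w > 0 with A_w > 0 = 1.
Sanity: Σ A_w = 8 = 2^3 = 8 ✓.


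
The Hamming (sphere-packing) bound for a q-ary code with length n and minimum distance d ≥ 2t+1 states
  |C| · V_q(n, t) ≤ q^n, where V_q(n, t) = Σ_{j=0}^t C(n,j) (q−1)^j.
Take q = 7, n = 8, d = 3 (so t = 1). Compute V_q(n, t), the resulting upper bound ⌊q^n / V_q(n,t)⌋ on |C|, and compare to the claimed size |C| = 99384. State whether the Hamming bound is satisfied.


V_q(n, t) = 49, q^n = 5764801, Hamming bound = 117649, |C| = 99384 ≤ bound (satisfied).

Step 1: Compute V_q(n, t) = Σ_{j=0}^1 C(n, j) (q−1)^j.
  j = 0: C(8,0)·(6)^0 = 1·1 = 1.
  j = 1: C(8,1)·(6)^1 = 8·6 = 48.
  V_q(n, t) = 1 + 48 = 49.
Step 2: q^n = 7^8 = 5764801.
Step 3: Hamming bound ⌊q^n / V_q(n,t)⌋ = ⌊5764801/49⌋ = 117649.
Step 4: Compare |C| = 99384 to 117649: satisfied.
The claimed |C| lies below the Hamming bound.


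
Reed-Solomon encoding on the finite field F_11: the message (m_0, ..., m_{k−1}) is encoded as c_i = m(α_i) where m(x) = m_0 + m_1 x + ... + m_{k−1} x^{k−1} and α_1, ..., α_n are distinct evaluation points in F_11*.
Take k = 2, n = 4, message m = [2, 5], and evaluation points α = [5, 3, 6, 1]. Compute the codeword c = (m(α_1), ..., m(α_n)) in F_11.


c = [5, 6, 10, 7]

Message polynomial: m(x) = 2 + 5·x (mod 11).
For each evaluation point α_i, compute m(α_i) mod 11:
  α_1 = 5: Horner steps 5 → 5, so m(5) = 5.
  α_2 = 3: Horner steps 5 → 6, so m(3) = 6.
  α_3 = 6: Horner steps 5 → 10, so m(6) = 10.
  α_4 = 1: Horner steps 5 → 7, so m(1) = 7.
Codeword c = [5, 6, 10, 7] ∈ F_11^4.


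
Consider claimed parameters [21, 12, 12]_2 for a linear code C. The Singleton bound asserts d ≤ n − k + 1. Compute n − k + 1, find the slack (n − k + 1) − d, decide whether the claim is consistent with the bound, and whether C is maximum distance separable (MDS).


Singleton RHS = n − k + 1 = 10, slack = -2, bound violated (no such code; not MDS).

Singleton bound: d ≤ n − k + 1.
Here n = 21, k = 12, so n − k + 1 = 10.
Given d = 12, check d ≤ 10: NO.
Slack = (n − k + 1) − d = -2.
The slack is negative: d = 12 exceeds n − k + 1 = 10 by 2, so the Singleton bound is violated and no linear [21, 12, 12]_2 code can exist. In particular it is not MDS (MDS requires d = n − k + 1 exactly).
Description: the claimed parameters are [21, 12, 12]_2; such a code would be impossible (violates the Singleton bound).


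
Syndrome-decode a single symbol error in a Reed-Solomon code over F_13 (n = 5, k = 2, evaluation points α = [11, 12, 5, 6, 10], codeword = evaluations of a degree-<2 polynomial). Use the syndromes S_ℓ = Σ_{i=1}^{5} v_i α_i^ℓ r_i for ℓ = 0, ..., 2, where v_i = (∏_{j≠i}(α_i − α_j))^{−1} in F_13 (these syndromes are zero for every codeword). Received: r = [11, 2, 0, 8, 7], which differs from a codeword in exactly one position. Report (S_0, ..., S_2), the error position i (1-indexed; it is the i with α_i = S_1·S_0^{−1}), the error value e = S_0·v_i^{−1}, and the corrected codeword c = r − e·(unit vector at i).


S = (3, 5, 4), error at position 4, error magnitude e = 4, c = [11, 2, 0, 4, 7].

Step 1: column multipliers v_i = (∏_{j≠i}(α_i − α_j))^{−1} mod 13.
  i = 1 (α = 11): (11−12)(11−5)(11−6)(11−10) = (−1)·6·5·1 = −30 ≡ 9, so v_1 = 9^{−1} = 3 (mod 13).
  i = 2 (α = 12): (12−11)(12−5)(12−6)(12−10) = 1·7·6·2 = 84 ≡ 6, so v_2 = 6^{−1} = 11 (mod 13).
  i = 3 (α = 5): (5−11)(5−12)(5−6)(5−10) = (−6)·(−7)·(−1)·(−5) = 210 ≡ 2, so v_3 = 2^{−1} = 7 (mod 13).
  i = 4 (α = 6): (6−11)(6−12)(6−5)(6−10) = (−5)·(−6)·1·(−4) = −120 ≡ 10, so v_4 = 10^{−1} = 4 (mod 13).
  i = 5 (α = 10): (10−11)(10−12)(10−5)(10−6) = (−1)·(−2)·5·4 = 40 ≡ 1, so v_5 = 1^{−1} = 1 (mod 13).
  v = [3, 11, 7, 4, 1].
Step 2: syndromes of r = [11, 2, 0, 8, 7] (all sums mod 13).
  S_0 = Σ v_i r_i = 3·11 + 11·2 + 7·0 + 4·8 + 1·7 = 94 ≡ 3.
  S_1 = Σ v_i α_i r_i = 3·11·11 + 11·12·2 + 7·5·0 + 4·6·8 + 1·10·7 = 889 ≡ 5.
  α_i^2 mod 13 = [4, 1, 12, 10, 9].
  S_2 = Σ v_i α_i^2 r_i = 3·4·11 + 11·1·2 + 7·12·0 + 4·10·8 + 1·9·7 = 537 ≡ 4.
  S = (3, 5, 4) ≠ 0, so r is not a codeword (an error is present).
Step 3: locate the error. For a single error e at position i, S_ℓ = v_i·e·α_i^ℓ, so α_err = S_1/S_0.
  S_0^{−1} = 3^{−1} = 9 (mod 13), so α_err = 5·9 = 45 ≡ 6 = α_4. Error position i = 4.
  Consistency check: S_2/S_1 = 4·8 = 32 ≡ 6 = α_err ✓ (single-error assumption holds).
Step 4: error magnitude e = S_0/v_4 = S_0·∏_{j≠4}(α_4 − α_j) = 3·10 = 30 ≡ 4 (mod 13).
Step 5: correct position 4: c_4 = r_4 − e = 8 − 4 ≡ 4 (mod 13). Hence c = [11, 2, 0, 4, 7].
  Check: interpolating c through the α_i gives m(x) = 6 + 4·x (degree < 2) with m(α_i) = c_i for every i, so c is indeed a codeword.


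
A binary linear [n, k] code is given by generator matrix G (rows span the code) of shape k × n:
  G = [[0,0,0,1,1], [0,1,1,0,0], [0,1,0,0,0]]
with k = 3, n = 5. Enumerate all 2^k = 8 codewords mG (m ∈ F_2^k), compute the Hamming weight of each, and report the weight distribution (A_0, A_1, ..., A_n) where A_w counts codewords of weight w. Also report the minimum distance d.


Weight distribution: A_0 = 1, A_1 = 2, A_2 = 2, A_3 = 2, A_4 = 1. Minimum distance d = 1.

Enumerate all 2^3 = 8 messages m ∈ F_2^3.
For each, compute codeword c = mG in F_2^5, then tally its weight.
  m = 000 → c = 00000, weight = 0.
  m = 100 → c = 00011, weight = 2.
  m = 010 → c = 01100, weight = 2.
  m = 110 → c = 01111, weight = 4.
  m = 001 → c = 01000, weight = 1.
  m = 101 → c = 01011, weight = 3.
  m = 011 → c = 00100, weight = 1.
  m = 111 → c = 00111, weight = 3.
Tally weights:
  weight 0: 1 codewords.
  weight 1: 2 codewords.
  weight 2: 2 codewords.
  weight 3: 2 codewords.
  weight 4: 1 codewords.
Minimum distance d = smallest w > 0 with A_w > 0 = 1.
Sanity: Σ A_w = 8 = 2^3 = 8 ✓.


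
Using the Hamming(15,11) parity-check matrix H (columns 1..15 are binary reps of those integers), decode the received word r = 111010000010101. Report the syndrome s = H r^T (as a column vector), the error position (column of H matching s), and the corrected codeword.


s = (1, 1, 0, 0)^T, error position = 12, corrected codeword c = 111010000011101

Compute s = H r^T mod 2 one row at a time:
  s_1 = 0 + 0 + 0 + 1 + 0 + 1 + 0 + 1 = 3 ≡ 1 (mod 2).
  s_2 = 0 + 1 + 0 + 0 + 0 + 1 + 0 + 1 = 3 ≡ 1 (mod 2).
  s_3 = 1 + 1 + 0 + 0 + 0 + 1 + 0 + 1 = 4 ≡ 0 (mod 2).
  s_4 = 1 + 1 + 1 + 0 + 0 + 1 + 1 + 1 = 6 ≡ 0 (mod 2).
s = (1, 1, 0, 0)^T — this equals column 12 of H (binary 1100), so error is at position 12.
Correct: flip bit 12 of r = 111010000010101 to get c = 111010000011101.


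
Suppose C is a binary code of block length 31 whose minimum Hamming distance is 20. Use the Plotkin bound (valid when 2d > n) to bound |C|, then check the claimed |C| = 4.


Plotkin bound M ≤ 4; given |C| = 4 ≤ bound (satisfied).

Check applicability: 2d = 40, n = 31.
2d − n = 9 > 0, so Plotkin applies.
Compute d/(2d−n) = 20/9 ≈ 2.2222.
⌊d/(2d−n)⌋ = 2.
Plotkin bound: M ≤ 2·2 = 4.
Given |C| = 4, check: satisfied.
This |C| is at the Plotkin bound.


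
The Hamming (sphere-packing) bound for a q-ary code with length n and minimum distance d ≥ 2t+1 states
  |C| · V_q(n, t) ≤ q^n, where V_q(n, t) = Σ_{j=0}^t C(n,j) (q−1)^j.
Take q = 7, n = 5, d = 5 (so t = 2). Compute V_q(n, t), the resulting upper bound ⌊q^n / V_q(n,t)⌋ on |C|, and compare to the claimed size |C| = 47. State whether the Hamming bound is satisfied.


V_q(n, t) = 391, q^n = 16807, Hamming bound = 42, |C| = 47 > bound (violated).

Step 1: Compute V_q(n, t) = Σ_{j=0}^2 C(n, j) (q−1)^j.
  j = 0: C(5,0)·(6)^0 = 1·1 = 1.
  j = 1: C(5,1)·(6)^1 = 5·6 = 30.
  j = 2: C(5,2)·(6)^2 = 10·36 = 360.
  V_q(n, t) = 1 + 30 + 360 = 391.
Step 2: q^n = 7^5 = 16807.
Step 3: Hamming bound ⌊q^n / V_q(n,t)⌋ = ⌊16807/391⌋ = 42.
Step 4: Compare |C| = 47 to 42: violated.
The claimed |C| lies above the Hamming bound, so no 7-ary code of length 5 with d ≥ 5 can have 47 codewords.


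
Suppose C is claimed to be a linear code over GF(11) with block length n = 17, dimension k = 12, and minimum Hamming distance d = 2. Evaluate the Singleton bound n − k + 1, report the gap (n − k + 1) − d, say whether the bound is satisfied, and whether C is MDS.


Singleton RHS = n − k + 1 = 6, slack = 4, bound satisfied, not MDS.

Singleton bound: d ≤ n − k + 1.
Here n = 17, k = 12, so n − k + 1 = 6.
Given d = 2, check d ≤ 6: YES.
Slack = (n − k + 1) − d = 4.
The code is NOT MDS (slack = 4 > 0).
Description: the claimed parameters are [17, 12, 2]_11; such a code would be non-MDS.


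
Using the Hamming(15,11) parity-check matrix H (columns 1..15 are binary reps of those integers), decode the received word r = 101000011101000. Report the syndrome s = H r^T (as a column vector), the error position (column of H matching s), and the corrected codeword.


s = (0, 1, 0, 1)^T, error position = 5, corrected codeword c = 101010011101000

Compute s = H r^T mod 2 one row at a time:
  s_1 = 1 + 1 + 1 + 0 + 1 + 0 + 0 + 0 = 4 ≡ 0 (mod 2).
  s_2 = 0 + 0 + 0 + 0 + 1 + 0 + 0 + 0 = 1 ≡ 1 (mod 2).
  s_3 = 0 + 1 + 0 + 0 + 1 + 0 + 0 + 0 = 2 ≡ 0 (mod 2).
  s_4 = 1 + 1 + 0 + 0 + 1 + 0 + 0 + 0 = 3 ≡ 1 (mod 2).
s = (0, 1, 0, 1)^T — this equals column 5 of H (binary 0101), so error is at position 5.
Correct: flip bit 5 of r = 101000011101000 to get c = 101010011101000.


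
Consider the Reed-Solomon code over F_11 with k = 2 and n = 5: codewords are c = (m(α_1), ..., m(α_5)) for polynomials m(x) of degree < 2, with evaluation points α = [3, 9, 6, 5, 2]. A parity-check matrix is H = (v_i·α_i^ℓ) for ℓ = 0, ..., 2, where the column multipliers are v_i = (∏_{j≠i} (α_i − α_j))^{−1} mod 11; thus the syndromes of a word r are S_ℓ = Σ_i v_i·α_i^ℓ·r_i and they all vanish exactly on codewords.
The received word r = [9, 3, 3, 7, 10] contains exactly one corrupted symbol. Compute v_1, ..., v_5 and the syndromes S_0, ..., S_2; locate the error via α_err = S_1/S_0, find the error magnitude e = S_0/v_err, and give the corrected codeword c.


S = (1, 6, 3), error at position 3, error magnitude e = 8, c = [9, 3, 6, 7, 10].

Step 1: column multipliers v_i = (∏_{j≠i}(α_i − α_j))^{−1} mod 11.
  i = 1 (α = 3): (3−9)(3−6)(3−5)(3−2) = (−6)·(−3)·(−2)·1 = −36 ≡ 8, so v_1 = 8^{−1} = 7 (mod 11).
  i = 2 (α = 9): (9−3)(9−6)(9−5)(9−2) = 6·3·4·7 = 504 ≡ 9, so v_2 = 9^{−1} = 5 (mod 11).
  i = 3 (α = 6): (6−3)(6−9)(6−5)(6−2) = 3·(−3)·1·4 = −36 ≡ 8, so v_3 = 8^{−1} = 7 (mod 11).
  i = 4 (α = 5): (5−3)(5−9)(5−6)(5−2) = 2·(−4)·(−1)·3 = 24 ≡ 2, so v_4 = 2^{−1} = 6 (mod 11).
  i = 5 (α = 2): (2−3)(2−9)(2−6)(2−5) = (−1)·(−7)·(−4)·(−3) = 84 ≡ 7, so v_5 = 7^{−1} = 8 (mod 11).
  v = [7, 5, 7, 6, 8].
Step 2: syndromes of r = [9, 3, 3, 7, 10] (all sums mod 11).
  S_0 = Σ v_i r_i = 7·9 + 5·3 + 7·3 + 6·7 + 8·10 = 221 ≡ 1.
  S_1 = Σ v_i α_i r_i = 7·3·9 + 5·9·3 + 7·6·3 + 6·5·7 + 8·2·10 = 820 ≡ 6.
  α_i^2 mod 11 = [9, 4, 3, 3, 4].
  S_2 = Σ v_i α_i^2 r_i = 7·9·9 + 5·4·3 + 7·3·3 + 6·3·7 + 8·4·10 = 1136 ≡ 3.
  S = (1, 6, 3) ≠ 0, so r is not a codeword (an error is present).
Step 3: locate the error. For a single error e at position i, S_ℓ = v_i·e·α_i^ℓ, so α_err = S_1/S_0.
  S_0^{−1} = 1^{−1} = 1 (mod 11), so α_err = 6·1 = 6 ≡ 6 = α_3. Error position i = 3.
  Consistency check: S_2/S_1 = 3·2 = 6 ≡ 6 = α_err ✓ (single-error assumption holds).
Step 4: error magnitude e = S_0/v_3 = S_0·∏_{j≠3}(α_3 − α_j) = 1·8 = 8 ≡ 8 (mod 11).
Step 5: correct position 3: c_3 = r_3 − e = 3 − 8 ≡ 6 (mod 11). Hence c = [9, 3, 6, 7, 10].
  Check: interpolating c through the α_i gives m(x) = 1 + 10·x (degree < 2) with m(α_i) = c_i for every i, so c is indeed a codeword.


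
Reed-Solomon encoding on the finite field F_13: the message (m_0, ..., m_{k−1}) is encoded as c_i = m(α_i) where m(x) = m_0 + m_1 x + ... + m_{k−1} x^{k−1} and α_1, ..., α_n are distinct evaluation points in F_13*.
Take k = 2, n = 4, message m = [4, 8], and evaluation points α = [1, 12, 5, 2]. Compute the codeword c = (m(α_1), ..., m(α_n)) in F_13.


c = [12, 9, 5, 7]

Message polynomial: m(x) = 4 + 8·x (mod 13).
For each evaluation point α_i, compute m(α_i) mod 13:
  α_1 = 1: Horner steps 8 → 12, so m(1) = 12.
  α_2 = 12: Horner steps 8 → 9, so m(12) = 9.
  α_3 = 5: Horner steps 8 → 5, so m(5) = 5.
  α_4 = 2: Horner steps 8 → 7, so m(2) = 7.
Codeword c = [12, 9, 5, 7] ∈ F_13^4.


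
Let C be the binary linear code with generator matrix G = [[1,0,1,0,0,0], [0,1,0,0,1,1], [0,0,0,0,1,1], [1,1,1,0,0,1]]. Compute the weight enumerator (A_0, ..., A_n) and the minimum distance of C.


Weight distribution: A_0 = 1, A_1 = 3, A_2 = 4, A_3 = 4, A_4 = 3, A_5 = 1. Minimum distance d = 1.

Enumerate all 2^4 = 16 messages m ∈ F_2^4.
For each, compute codeword c = mG in F_2^6, then tally its weight.
  m = 0000 → c = 000000, weight = 0.
  m = 1000 → c = 101000, weight = 2.
  m = 0100 → c = 010011, weight = 3.
  m = 1100 → c = 111011, weight = 5.
  m = 0010 → c = 000011, weight = 2.
  m = 1010 → c = 101011, weight = 4.
  m = 0110 → c = 010000, weight = 1.
  m = 1110 → c = 111000, weight = 3.
  m = 0001 → c = 111001, weight = 4.
  m = 1001 → c = 010001, weight = 2.
  m = 0101 → c = 101010, weight = 3.
  m = 1101 → c = 000010, weight = 1.
  m = 0011 → c = 111010, weight = 4.
  m = 1011 → c = 010010, weight = 2.
  m = 0111 → c = 101001, weight = 3.
  m = 1111 → c = 000001, weight = 1.
Tally weights:
  weight 0: 1 codewords.
  weight 1: 3 codewords.
  weight 2: 4 codewords.
  weight 3: 4 codewords.
  weight 4: 3 codewords.
  weight 5: 1 codewords.
Minimum distance d = smallest w > 0 with A_w > 0 = 1.
Sanity: Σ A_w = 16 = 2^4 = 16 ✓.


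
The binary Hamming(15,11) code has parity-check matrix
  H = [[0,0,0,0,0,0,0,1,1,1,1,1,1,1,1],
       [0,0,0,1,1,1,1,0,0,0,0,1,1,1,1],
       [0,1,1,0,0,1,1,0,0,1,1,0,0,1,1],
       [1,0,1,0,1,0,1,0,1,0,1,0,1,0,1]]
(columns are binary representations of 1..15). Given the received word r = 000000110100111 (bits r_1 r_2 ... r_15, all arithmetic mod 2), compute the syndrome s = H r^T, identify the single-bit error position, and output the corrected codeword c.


s = (1, 0, 0, 1)^T, error position = 9, corrected codeword c = 000000111100111

Compute s = H r^T mod 2 one row at a time:
  s_1 = 1 + 0 + 1 + 0 + 0 + 1 + 1 + 1 = 5 ≡ 1 (mod 2).
  s_2 = 0 + 0 + 0 + 1 + 0 + 1 + 1 + 1 = 4 ≡ 0 (mod 2).
  s_3 = 0 + 0 + 0 + 1 + 1 + 0 + 1 + 1 = 4 ≡ 0 (mod 2).
  s_4 = 0 + 0 + 0 + 1 + 0 + 0 + 1 + 1 = 3 ≡ 1 (mod 2).
s = (1, 0, 0, 1)^T — this equals column 9 of H (binary 1001), so error is at position 9.
Correct: flip bit 9 of r = 000000110100111 to get c = 000000111100111.


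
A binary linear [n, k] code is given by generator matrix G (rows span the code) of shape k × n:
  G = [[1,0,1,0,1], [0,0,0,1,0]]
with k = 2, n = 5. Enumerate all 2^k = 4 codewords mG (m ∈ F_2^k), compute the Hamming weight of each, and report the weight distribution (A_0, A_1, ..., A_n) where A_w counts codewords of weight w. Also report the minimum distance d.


Weight distribution: A_0 = 1, A_1 = 1, A_3 = 1, A_4 = 1. Minimum distance d = 1.

Enumerate all 2^2 = 4 messages m ∈ F_2^2.
For each, compute codeword c = mG in F_2^5, then tally its weight.
  m = 00 → c = 00000, weight = 0.
  m = 10 → c = 10101, weight = 3.
  m = 01 → c = 00010, weight = 1.
  m = 11 → c = 10111, weight = 4.
Tally weights:
  weight 0: 1 codewords.
  weight 1: 1 codewords.
  weight 3: 1 codewords.
  weight 4: 1 codewords.
Minimum distance d = smallest w > 0 with A_w > 0 = 1.
Sanity: Σ A_w = 4 = 2^2 = 4 ✓.


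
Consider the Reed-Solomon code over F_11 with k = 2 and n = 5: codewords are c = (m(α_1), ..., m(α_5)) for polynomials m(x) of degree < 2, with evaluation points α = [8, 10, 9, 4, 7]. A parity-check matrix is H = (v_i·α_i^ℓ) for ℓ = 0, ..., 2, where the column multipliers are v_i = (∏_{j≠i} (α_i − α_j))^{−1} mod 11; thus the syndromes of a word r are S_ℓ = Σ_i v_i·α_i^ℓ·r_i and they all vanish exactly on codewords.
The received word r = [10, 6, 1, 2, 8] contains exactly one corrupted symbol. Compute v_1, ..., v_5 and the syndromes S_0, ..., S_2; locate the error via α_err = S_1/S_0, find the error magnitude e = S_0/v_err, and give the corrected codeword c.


S = (1, 10, 1), error at position 2, error magnitude e = 3, c = [10, 3, 1, 2, 8].

Step 1: column multipliers v_i = (∏_{j≠i}(α_i − α_j))^{−1} mod 11.
  i = 1 (α = 8): (8−10)(8−9)(8−4)(8−7) = (−2)·(−1)·4·1 = 8 ≡ 8, so v_1 = 8^{−1} = 7 (mod 11).
  i = 2 (α = 10): (10−8)(10−9)(10−4)(10−7) = 2·1·6·3 = 36 ≡ 3, so v_2 = 3^{−1} = 4 (mod 11).
  i = 3 (α = 9): (9−8)(9−10)(9−4)(9−7) = 1·(−1)·5·2 = −10 ≡ 1, so v_3 = 1^{−1} = 1 (mod 11).
  i = 4 (α = 4): (4−8)(4−10)(4−9)(4−7) = (−4)·(−6)·(−5)·(−3) = 360 ≡ 8, so v_4 = 8^{−1} = 7 (mod 11).
  i = 5 (α = 7): (7−8)(7−10)(7−9)(7−4) = (−1)·(−3)·(−2)·3 = −18 ≡ 4, so v_5 = 4^{−1} = 3 (mod 11).
  v = [7, 4, 1, 7, 3].
Step 2: syndromes of r = [10, 6, 1, 2, 8] (all sums mod 11).
  S_0 = Σ v_i r_i = 7·10 + 4·6 + 1·1 + 7·2 + 3·8 = 133 ≡ 1.
  S_1 = Σ v_i α_i r_i = 7·8·10 + 4·10·6 + 1·9·1 + 7·4·2 + 3·7·8 = 1033 ≡ 10.
  α_i^2 mod 11 = [9, 1, 4, 5, 5].
  S_2 = Σ v_i α_i^2 r_i = 7·9·10 + 4·1·6 + 1·4·1 + 7·5·2 + 3·5·8 = 848 ≡ 1.
  S = (1, 10, 1) ≠ 0, so r is not a codeword (an error is present).
Step 3: locate the error. For a single error e at position i, S_ℓ = v_i·e·α_i^ℓ, so α_err = S_1/S_0.
  S_0^{−1} = 1^{−1} = 1 (mod 11), so α_err = 10·1 = 10 ≡ 10 = α_2. Error position i = 2.
  Consistency check: S_2/S_1 = 1·10 = 10 ≡ 10 = α_err ✓ (single-error assumption holds).
Step 4: error magnitude e = S_0/v_2 = S_0·∏_{j≠2}(α_2 − α_j) = 1·3 = 3 ≡ 3 (mod 11).
Step 5: correct position 2: c_2 = r_2 − e = 6 − 3 ≡ 3 (mod 11). Hence c = [10, 3, 1, 2, 8].
  Check: interpolating c through the α_i gives m(x) = 5 + 2·x (degree < 2) with m(α_i) = c_i for every i, so c is indeed a codeword.


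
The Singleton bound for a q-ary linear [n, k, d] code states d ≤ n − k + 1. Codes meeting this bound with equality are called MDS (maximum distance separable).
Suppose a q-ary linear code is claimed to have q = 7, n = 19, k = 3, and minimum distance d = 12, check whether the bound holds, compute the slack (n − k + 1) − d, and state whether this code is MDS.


Singleton RHS = n − k + 1 = 17, slack = 5, bound satisfied, not MDS.

Singleton bound: d ≤ n − k + 1.
Here n = 19, k = 3, so n − k + 1 = 17.
Given d = 12, check d ≤ 17: YES.
Slack = (n − k + 1) − d = 5.
The code is NOT MDS (slack = 5 > 0).
Description: the claimed parameters are [19, 3, 12]_7; such a code would be non-MDS.
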